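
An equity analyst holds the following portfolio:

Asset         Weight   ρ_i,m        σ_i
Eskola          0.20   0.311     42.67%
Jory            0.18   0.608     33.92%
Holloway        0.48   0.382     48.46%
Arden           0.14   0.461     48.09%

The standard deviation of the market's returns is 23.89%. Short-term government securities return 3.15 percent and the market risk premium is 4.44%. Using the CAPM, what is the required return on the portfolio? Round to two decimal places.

β_Eskola = 0.311 × 42.67% / 23.89% = 0.5555
β_Jory = 0.608 × 33.92% / 23.89% = 0.8633
β_Holloway = 0.382 × 48.46% / 23.89% = 0.7749
β_Arden = 0.461 × 48.09% / 23.89% = 0.9280
β_P = Σ w_i β_i = 0.20×0.5555 + 0.18×0.8633 + 0.48×0.7749 + 0.14×0.9280 = 0.7684
E(R_P) = R_f + β_P × MRP = 3.15% + 0.7684 × 4.44% = 6.56%

6.56%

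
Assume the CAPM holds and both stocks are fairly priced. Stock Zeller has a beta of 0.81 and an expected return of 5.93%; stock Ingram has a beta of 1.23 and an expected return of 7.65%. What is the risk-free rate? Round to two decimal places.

Both satisfy E(R) = R_f + β·MRP, so the slope of the SML is
MRP = (7.65% − 5.93%) / (1.23 − 0.81) = 1.72% / 0.42 = 4.0952%
R_f = E(R_Zeller) − β_Zeller·MRP = 5.93% − 0.81 × 4.0952% = 2.6129%

2.61%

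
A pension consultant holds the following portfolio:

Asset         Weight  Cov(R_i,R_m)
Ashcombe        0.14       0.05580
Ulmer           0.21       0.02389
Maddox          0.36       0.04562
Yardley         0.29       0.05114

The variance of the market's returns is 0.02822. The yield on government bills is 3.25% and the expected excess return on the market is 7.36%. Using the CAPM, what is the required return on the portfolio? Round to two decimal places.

β_Ashcombe = 0.05580 / 0.02822 = 1.9773
β_Ulmer = 0.02389 / 0.02822 = 0.8466
β_Maddox = 0.04562 / 0.02822 = 1.6166
β_Yardley = 0.05114 / 0.02822 = 1.8122
β_P = Σ w_i β_i = 0.14×1.9773 + 0.21×0.8466 + 0.36×1.6166 + 0.29×1.8122 = 1.5621
E(R_P) = R_f + β_P × MRP = 3.25% + 1.5621 × 7.36% = 14.75%

14.75%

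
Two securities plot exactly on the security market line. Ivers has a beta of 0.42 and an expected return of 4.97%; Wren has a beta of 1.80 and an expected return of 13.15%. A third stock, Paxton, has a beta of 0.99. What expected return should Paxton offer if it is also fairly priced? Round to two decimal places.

8.35%

MRP (SML slope) = (13.15% − 4.97%) / (1.80 − 0.42) = 8.18% / 1.38 = 5.9275%
R_f (intercept) = 4.97% − 0.42 × 5.9275% = 2.4805%
E(R_Paxton) = R_f + β × MRP = 2.4805% + 0.99 × 5.9275% = 8.35%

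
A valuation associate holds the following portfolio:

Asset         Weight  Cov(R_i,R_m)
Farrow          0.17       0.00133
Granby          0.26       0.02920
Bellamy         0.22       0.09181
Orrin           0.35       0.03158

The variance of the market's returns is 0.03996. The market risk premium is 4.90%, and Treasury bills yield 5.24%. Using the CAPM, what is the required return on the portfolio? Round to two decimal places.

10.03%

β_Farrow = 0.00133 / 0.03996 = 0.0333
β_Granby = 0.02920 / 0.03996 = 0.7307
β_Bellamy = 0.09181 / 0.03996 = 2.2975
β_Orrin = 0.03158 / 0.03996 = 0.7903
β_P = Σ w_i β_i = 0.17×0.0333 + 0.26×0.7307 + 0.22×2.2975 + 0.35×0.7903 = 0.9777
E(R_P) = R_f + β_P × MRP = 5.24% + 0.9777 × 4.90% = 10.03%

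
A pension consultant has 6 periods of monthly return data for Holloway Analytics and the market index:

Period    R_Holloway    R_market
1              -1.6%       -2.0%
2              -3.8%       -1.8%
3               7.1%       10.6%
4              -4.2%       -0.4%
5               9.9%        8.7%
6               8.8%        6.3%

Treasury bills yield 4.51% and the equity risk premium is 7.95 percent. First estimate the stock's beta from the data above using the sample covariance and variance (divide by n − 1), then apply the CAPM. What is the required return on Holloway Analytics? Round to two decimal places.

13.06%

Mean R_i = (-1.6 − 3.8 + 7.1 − 4.2 + 9.9 + 8.8) / 6 = 2.7000%
Mean R_m = (-2.0 − 1.8 + 10.6 − 0.4 + 8.7 + 6.3) / 6 = 3.5667%
Σ(R_i − R̄_i)(R_m − R̄_m) = 170.7700  ⇒  Cov = 170.7700 / 5 = 34.1540
Σ(R_m − R̄_m)² = 158.8133  ⇒  Var(R_m) = 158.8133 / 5 = 31.7627
β = Cov / Var(R_m) = 34.1540 / 31.7627 = 1.0753
E(R) = R_f + β × MRP = 4.51% + 1.0753 × 7.95% = 13.06%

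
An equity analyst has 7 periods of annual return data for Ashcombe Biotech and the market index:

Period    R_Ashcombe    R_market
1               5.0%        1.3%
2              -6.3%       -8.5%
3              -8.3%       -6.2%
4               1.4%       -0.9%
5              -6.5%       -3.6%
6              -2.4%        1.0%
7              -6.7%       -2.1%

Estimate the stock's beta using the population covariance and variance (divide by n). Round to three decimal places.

Mean R_i = (5.0 − 6.3 − 8.3 + 1.4 − 6.5 − 2.4 − 6.7) / 7 = -3.4000%
Mean R_m = (1.3 − 8.5 − 6.2 − 0.9 − 3.6 + 1.0 − 2.1) / 7 = -2.7143%
Σ(R_i − R̄_i)(R_m − R̄_m) = 80.7200  ⇒  Cov = 80.7200 / 7 = 11.5314
Σ(R_m − R̄_m)² = 79.9886  ⇒  Var(R_m) = 79.9886 / 7 = 11.4269
β = Cov / Var(R_m) = 11.5314 / 11.4269 = 1.0091

1.009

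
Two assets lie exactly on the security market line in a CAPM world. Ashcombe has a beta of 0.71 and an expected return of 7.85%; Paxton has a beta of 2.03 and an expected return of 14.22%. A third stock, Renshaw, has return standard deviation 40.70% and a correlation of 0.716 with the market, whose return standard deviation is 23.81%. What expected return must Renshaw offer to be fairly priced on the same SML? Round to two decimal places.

10.33%

MRP = (14.22% − 7.85%) / (2.03 − 0.71) = 4.8258%
R_f = 7.85% − 0.71 × 4.8258% = 4.4237%
β_Renshaw = ρ·σ_i/σ_m = 0.716 × 40.70 / 23.81 = 1.2239
E(R_Renshaw) = R_f + β × MRP = 4.4237% + 1.2239 × 4.8258% = 10.33%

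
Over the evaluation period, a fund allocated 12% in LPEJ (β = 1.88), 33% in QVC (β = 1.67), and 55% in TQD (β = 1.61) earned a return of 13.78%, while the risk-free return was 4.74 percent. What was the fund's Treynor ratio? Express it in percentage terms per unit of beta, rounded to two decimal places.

5.44%

β_P = 0.12×1.88 + 0.33×1.67 + 0.55×1.61 = 1.6622
Treynor = (R_P − R_f) / β_P = (13.78% − 4.74%) / 1.6622 = 9.04% / 1.6622 = 5.44%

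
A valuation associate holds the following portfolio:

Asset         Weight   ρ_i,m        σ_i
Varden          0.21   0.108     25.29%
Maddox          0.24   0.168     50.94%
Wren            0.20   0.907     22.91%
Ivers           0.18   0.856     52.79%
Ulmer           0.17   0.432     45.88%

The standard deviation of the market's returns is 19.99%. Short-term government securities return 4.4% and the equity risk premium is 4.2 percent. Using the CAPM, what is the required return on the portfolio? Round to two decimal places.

β_Varden = 0.108 × 25.29% / 19.99% = 0.1366
β_Maddox = 0.168 × 50.94% / 19.99% = 0.4281
β_Wren = 0.907 × 22.91% / 19.99% = 1.0395
β_Ivers = 0.856 × 52.79% / 19.99% = 2.2605
β_Ulmer = 0.432 × 45.88% / 19.99% = 0.9915
β_P = Σ w_i β_i = 0.21×0.1366 + 0.24×0.4281 + 0.20×1.0395 + 0.18×2.2605 + 0.17×0.9915 = 0.9148
E(R_P) = R_f + β_P × MRP = 4.4% + 0.9148 × 4.2% = 8.24%

8.24%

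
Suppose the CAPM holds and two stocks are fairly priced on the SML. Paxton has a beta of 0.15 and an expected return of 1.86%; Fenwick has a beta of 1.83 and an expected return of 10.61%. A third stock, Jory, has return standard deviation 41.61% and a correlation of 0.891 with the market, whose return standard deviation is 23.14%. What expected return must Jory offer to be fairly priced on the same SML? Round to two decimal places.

9.42%

MRP = (10.61% − 1.86%) / (1.83 − 0.15) = 5.2083%
R_f = 1.86% − 0.15 × 5.2083% = 1.0788%
β_Jory = ρ·σ_i/σ_m = 0.891 × 41.61 / 23.14 = 1.6022
E(R_Jory) = R_f + β × MRP = 1.0788% + 1.6022 × 5.2083% = 9.42%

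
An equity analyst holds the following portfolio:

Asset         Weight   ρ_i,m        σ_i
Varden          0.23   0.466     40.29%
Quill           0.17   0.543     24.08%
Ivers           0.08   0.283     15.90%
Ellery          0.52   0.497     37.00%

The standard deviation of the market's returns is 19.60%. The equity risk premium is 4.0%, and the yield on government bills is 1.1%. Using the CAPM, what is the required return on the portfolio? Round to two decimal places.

4.46%

β_Varden = 0.466 × 40.29% / 19.60% = 0.9579
β_Quill = 0.543 × 24.08% / 19.60% = 0.6671
β_Ivers = 0.283 × 15.90% / 19.60% = 0.2296
β_Ellery = 0.497 × 37.00% / 19.60% = 0.9382
β_P = Σ w_i β_i = 0.23×0.9579 + 0.17×0.6671 + 0.08×0.2296 + 0.52×0.9382 = 0.8400
E(R_P) = R_f + β_P × MRP = 1.1% + 0.8400 × 4.0% = 4.46%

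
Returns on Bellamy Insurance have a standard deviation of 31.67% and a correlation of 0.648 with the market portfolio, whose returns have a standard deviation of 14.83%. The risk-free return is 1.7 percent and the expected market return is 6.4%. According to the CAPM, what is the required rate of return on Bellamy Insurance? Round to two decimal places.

β = ρ × σ_i / σ_m = 0.648 × 31.67% / 14.83% = 1.3838
MRP = 6.4% − 1.7% = 4.70%
E(R) = 1.7% + 1.3838 × 4.7% = 8.20%

8.20%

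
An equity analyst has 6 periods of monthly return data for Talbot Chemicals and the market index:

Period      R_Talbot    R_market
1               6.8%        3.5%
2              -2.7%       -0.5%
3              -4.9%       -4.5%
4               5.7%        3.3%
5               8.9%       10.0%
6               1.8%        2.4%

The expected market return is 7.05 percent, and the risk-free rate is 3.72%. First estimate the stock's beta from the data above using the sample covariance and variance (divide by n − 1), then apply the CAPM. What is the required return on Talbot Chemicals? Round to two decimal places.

7.24%

Mean R_i = (6.8 − 2.7 − 4.9 + 5.7 + 8.9 + 1.8) / 6 = 2.6000%
Mean R_m = (3.5 − 0.5 − 4.5 + 3.3 + 10.0 + 2.4) / 6 = 2.3667%
Σ(R_i − R̄_i)(R_m − R̄_m) = 122.4100  ⇒  Cov = 122.4100 / 5 = 24.4820
Σ(R_m − R̄_m)² = 115.7933  ⇒  Var(R_m) = 115.7933 / 5 = 23.1587
β = Cov / Var(R_m) = 24.4820 / 23.1587 = 1.0571
MRP = 7.05% − 3.72% = 3.33%
E(R) = R_f + β × MRP = 3.72% + 1.0571 × 3.33% = 7.24%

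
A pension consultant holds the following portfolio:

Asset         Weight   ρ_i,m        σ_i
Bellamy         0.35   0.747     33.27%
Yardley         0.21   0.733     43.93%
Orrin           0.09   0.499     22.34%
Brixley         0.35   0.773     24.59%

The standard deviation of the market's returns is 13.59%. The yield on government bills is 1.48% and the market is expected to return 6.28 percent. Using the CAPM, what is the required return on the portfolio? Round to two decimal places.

β_Bellamy = 0.747 × 33.27% / 13.59% = 1.8287
β_Yardley = 0.733 × 43.93% / 13.59% = 2.3694
β_Orrin = 0.499 × 22.34% / 13.59% = 0.8203
β_Brixley = 0.773 × 24.59% / 13.59% = 1.3987
β_P = Σ w_i β_i = 0.35×1.8287 + 0.21×2.3694 + 0.09×0.8203 + 0.35×1.3987 = 1.7010
MRP = 6.28% − 1.48% = 4.80%
E(R_P) = R_f + β_P × MRP = 1.48% + 1.7010 × 4.80% = 9.64%

9.64%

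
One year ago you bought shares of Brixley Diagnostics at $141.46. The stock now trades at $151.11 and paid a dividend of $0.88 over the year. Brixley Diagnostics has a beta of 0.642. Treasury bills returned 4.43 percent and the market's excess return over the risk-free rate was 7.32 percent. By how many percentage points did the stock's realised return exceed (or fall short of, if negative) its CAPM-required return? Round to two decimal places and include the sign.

Realised HPR = (P1 + D1 − P0) / P0 = (151.11 + 0.88 − 141.46) / 141.46 = 10.53 / 141.46 = 7.4438%
CAPM required = R_f + β·MRP = 4.43% + 0.642 × 7.32% = 9.12944%
α = realised − required = 7.4438% − 9.12944% = -1.69%

-1.69%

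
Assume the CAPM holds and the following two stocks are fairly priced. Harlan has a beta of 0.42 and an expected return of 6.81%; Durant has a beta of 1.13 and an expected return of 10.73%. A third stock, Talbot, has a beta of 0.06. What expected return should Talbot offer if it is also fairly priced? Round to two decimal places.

4.82%

MRP (SML slope) = (10.73% − 6.81%) / (1.13 − 0.42) = 3.92% / 0.71 = 5.5211%
R_f (intercept) = 6.81% − 0.42 × 5.5211% = 4.4911%
E(R_Talbot) = R_f + β × MRP = 4.4911% + 0.06 × 5.5211% = 4.82%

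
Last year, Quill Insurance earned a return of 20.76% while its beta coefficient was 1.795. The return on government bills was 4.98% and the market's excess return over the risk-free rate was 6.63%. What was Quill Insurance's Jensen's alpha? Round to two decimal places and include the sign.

CAPM benchmark = R_f + β(R_m − R_f) = 4.98% + 1.795 × 6.63% = 16.88085%
α = actual − benchmark = 20.76% − 16.88085% = +3.88%

+3.88%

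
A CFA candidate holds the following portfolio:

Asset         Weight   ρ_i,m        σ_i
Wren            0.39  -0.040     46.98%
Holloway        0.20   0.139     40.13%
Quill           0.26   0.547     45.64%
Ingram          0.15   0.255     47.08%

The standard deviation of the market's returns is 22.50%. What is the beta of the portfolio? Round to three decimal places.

0.386

β_Wren = -0.040 × 46.98% / 22.50% = -0.0835
β_Holloway = 0.139 × 40.13% / 22.50% = 0.2479
β_Quill = 0.547 × 45.64% / 22.50% = 1.1096
β_Ingram = 0.255 × 47.08% / 22.50% = 0.5336
β_P = Σ w_i β_i = 0.39×-0.0835 + 0.20×0.2479 + 0.26×1.1096 + 0.15×0.5336 = 0.3856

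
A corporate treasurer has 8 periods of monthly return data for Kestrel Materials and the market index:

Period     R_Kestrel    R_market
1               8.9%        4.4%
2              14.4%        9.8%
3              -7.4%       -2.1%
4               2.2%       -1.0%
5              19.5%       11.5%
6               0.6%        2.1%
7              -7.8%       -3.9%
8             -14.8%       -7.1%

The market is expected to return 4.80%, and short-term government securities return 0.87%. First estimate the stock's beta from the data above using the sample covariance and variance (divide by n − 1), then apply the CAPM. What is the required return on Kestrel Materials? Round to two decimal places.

Mean R_i = (8.9 + 14.4 − 7.4 + 2.2 + 19.5 + 0.6 − 7.8 − 14.8) / 8 = 1.9500%
Mean R_m = (4.4 + 9.8 − 2.1 − 1.0 + 11.5 + 2.1 − 3.9 − 7.1) / 8 = 1.7125%
Σ(R_i − R̄_i)(R_m − R̄_m) = 527.9150  ⇒  Cov = 527.9150 / 7 = 75.4164
Σ(R_m − R̄_m)² = 299.6288  ⇒  Var(R_m) = 299.6288 / 7 = 42.8041
β = Cov / Var(R_m) = 75.4164 / 42.8041 = 1.7619
MRP = 4.80% − 0.87% = 3.93%
E(R) = R_f + β × MRP = 0.87% + 1.7619 × 3.93% = 7.79%

7.79%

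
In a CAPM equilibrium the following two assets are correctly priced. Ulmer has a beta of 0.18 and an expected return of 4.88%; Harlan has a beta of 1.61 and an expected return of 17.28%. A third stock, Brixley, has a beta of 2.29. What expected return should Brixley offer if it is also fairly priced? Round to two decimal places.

MRP (SML slope) = (17.28% − 4.88%) / (1.61 − 0.18) = 12.40% / 1.43 = 8.6713%
R_f (intercept) = 4.88% − 0.18 × 8.6713% = 3.3192%
E(R_Brixley) = R_f + β × MRP = 3.3192% + 2.29 × 8.6713% = 23.18%

23.18%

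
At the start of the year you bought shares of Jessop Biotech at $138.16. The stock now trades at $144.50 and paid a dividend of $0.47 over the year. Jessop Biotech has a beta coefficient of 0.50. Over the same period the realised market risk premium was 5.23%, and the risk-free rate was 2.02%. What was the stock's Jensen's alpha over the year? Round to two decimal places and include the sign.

+0.29%

Realised HPR = (P1 + D1 − P0) / P0 = (144.50 + 0.47 − 138.16) / 138.16 = 6.81 / 138.16 = 4.9291%
CAPM required = R_f + β·MRP = 2.02% + 0.50 × 5.23% = 4.6350%
α = realised − required = 4.9291% − 4.6350% = +0.29%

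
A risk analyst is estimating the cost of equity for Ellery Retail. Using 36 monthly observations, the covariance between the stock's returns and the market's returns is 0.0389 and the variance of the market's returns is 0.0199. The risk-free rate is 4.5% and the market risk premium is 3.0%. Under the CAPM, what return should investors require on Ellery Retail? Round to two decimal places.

β = Cov(R_i, R_m) / Var(R_m) = 0.0389 / 0.0199 = 1.9548
E(R) = R_f + β × MRP = 4.5% + 1.9548 × 3.0% = 10.36%

10.36%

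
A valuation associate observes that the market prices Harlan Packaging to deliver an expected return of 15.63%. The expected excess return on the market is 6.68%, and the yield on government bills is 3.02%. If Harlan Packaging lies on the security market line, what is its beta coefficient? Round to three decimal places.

β = (E(R) − R_f) / MRP = (15.63% − 3.02%) / 6.68% = 12.61% / 6.68% = 1.888

1.888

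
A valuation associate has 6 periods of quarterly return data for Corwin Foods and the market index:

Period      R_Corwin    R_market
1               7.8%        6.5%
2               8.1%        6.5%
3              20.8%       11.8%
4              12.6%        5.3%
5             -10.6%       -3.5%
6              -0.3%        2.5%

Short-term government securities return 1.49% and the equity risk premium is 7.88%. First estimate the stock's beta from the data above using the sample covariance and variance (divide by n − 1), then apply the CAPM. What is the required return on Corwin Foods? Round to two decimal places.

Mean R_i = (7.8 + 8.1 + 20.8 + 12.6 − 10.6 − 0.3) / 6 = 6.4000%
Mean R_m = (6.5 + 6.5 + 11.8 + 5.3 − 3.5 + 2.5) / 6 = 4.8500%
Σ(R_i − R̄_i)(R_m − R̄_m) = 265.6800  ⇒  Cov = 265.6800 / 5 = 53.1360
Σ(R_m − R̄_m)² = 129.1950  ⇒  Var(R_m) = 129.1950 / 5 = 25.8390
β = Cov / Var(R_m) = 53.1360 / 25.8390 = 2.0564
E(R) = R_f + β × MRP = 1.49% + 2.0564 × 7.88% = 17.69%

17.69%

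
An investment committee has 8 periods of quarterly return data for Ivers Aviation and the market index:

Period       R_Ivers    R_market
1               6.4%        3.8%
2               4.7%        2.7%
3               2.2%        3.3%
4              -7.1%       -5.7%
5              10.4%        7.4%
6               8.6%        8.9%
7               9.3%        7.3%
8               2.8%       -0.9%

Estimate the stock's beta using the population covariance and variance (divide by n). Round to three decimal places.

Mean R_i = (6.4 + 4.7 + 2.2 − 7.1 + 10.4 + 8.6 + 9.3 + 2.8) / 8 = 4.6625%
Mean R_m = (3.8 + 2.7 + 3.3 − 5.7 + 7.4 + 8.9 + 7.3 − 0.9) / 8 = 3.3500%
Σ(R_i − R̄_i)(R_m − R̄_m) = 178.6550  ⇒  Cov = 178.6550 / 8 = 22.3319
Σ(R_m − R̄_m)² = 163.4000  ⇒  Var(R_m) = 163.4000 / 8 = 20.4250
β = Cov / Var(R_m) = 22.3319 / 20.4250 = 1.0934

1.093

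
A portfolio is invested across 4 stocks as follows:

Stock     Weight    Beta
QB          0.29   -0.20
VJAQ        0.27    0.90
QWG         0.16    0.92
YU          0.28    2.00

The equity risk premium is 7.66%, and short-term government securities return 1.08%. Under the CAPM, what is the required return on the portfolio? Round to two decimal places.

β_P = Σ w_i β_i = 0.29×-0.20 + 0.27×0.90 + 0.16×0.92 + 0.28×2.00 = 0.8922
E(R_P) = R_f + β_P × MRP = 1.08% + 0.8922 × 7.66% = 7.91%

7.91%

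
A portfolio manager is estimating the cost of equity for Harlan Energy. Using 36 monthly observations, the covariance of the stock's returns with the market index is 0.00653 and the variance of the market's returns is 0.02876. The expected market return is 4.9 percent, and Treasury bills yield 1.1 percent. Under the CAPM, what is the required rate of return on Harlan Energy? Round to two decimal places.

1.96%

β = Cov(R_i, R_m) / Var(R_m) = 0.00653 / 0.02876 = 0.2271
MRP = 4.9% − 1.1% = 3.80%
E(R) = R_f + β × MRP = 1.1% + 0.2271 × 3.8% = 1.96%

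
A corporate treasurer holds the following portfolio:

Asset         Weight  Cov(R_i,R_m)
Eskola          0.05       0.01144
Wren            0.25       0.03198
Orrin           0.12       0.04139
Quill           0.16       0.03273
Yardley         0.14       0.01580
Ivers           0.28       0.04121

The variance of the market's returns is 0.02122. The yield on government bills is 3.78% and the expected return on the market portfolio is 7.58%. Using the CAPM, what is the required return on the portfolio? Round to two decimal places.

β_Eskola = 0.01144 / 0.02122 = 0.5391
β_Wren = 0.03198 / 0.02122 = 1.5071
β_Orrin = 0.04139 / 0.02122 = 1.9505
β_Quill = 0.03273 / 0.02122 = 1.5424
β_Yardley = 0.01580 / 0.02122 = 0.7446
β_Ivers = 0.04121 / 0.02122 = 1.9420
β_P = Σ w_i β_i = 0.05×0.5391 + 0.25×1.5071 + 0.12×1.9505 + 0.16×1.5424 + 0.14×0.7446 + 0.28×1.9420 = 1.5326
MRP = 7.58% − 3.78% = 3.80%
E(R_P) = R_f + β_P × MRP = 3.78% + 1.5326 × 3.80% = 9.60%

9.60%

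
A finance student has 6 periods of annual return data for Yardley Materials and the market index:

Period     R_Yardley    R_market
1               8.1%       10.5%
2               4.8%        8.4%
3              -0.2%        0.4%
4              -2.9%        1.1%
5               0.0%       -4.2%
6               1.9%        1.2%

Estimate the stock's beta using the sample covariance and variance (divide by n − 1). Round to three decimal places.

Mean R_i = (8.1 + 4.8 − 0.2 − 2.9 + 0.0 + 1.9) / 6 = 1.9500%
Mean R_m = (10.5 + 8.4 + 0.4 + 1.1 − 4.2 + 1.2) / 6 = 2.9000%
Σ(R_i − R̄_i)(R_m − R̄_m) = 90.4500  ⇒  Cov = 90.4500 / 5 = 18.0900
Σ(R_m − R̄_m)² = 150.8000  ⇒  Var(R_m) = 150.8000 / 5 = 30.1600
β = Cov / Var(R_m) = 18.0900 / 30.1600 = 0.5998

0.600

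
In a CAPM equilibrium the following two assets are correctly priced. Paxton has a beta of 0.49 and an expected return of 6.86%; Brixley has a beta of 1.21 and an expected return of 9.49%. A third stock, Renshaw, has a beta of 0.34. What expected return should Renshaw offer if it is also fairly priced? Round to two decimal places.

MRP (SML slope) = (9.49% − 6.86%) / (1.21 − 0.49) = 2.63% / 0.72 = 3.6528%
R_f (intercept) = 6.86% − 0.49 × 3.6528% = 5.0701%
E(R_Renshaw) = R_f + β × MRP = 5.0701% + 0.34 × 3.6528% = 6.31%

6.31%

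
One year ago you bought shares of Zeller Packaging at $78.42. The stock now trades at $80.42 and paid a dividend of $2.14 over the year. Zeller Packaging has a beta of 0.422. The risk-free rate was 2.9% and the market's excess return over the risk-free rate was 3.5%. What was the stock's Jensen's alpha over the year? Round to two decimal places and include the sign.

Realised HPR = (P1 + D1 − P0) / P0 = (80.42 + 2.14 − 78.42) / 78.42 = 4.14 / 78.42 = 5.2793%
CAPM required = R_f + β·MRP = 2.9% + 0.422 × 3.5% = 4.3770%
α = realised − required = 5.2793% − 4.3770% = +0.90%

+0.90%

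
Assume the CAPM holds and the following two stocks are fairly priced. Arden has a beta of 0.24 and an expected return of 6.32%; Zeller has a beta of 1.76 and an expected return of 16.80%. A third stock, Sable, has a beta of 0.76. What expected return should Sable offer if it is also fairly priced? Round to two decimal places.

9.91%

MRP (SML slope) = (16.80% − 6.32%) / (1.76 − 0.24) = 10.48% / 1.52 = 6.8947%
R_f (intercept) = 6.32% − 0.24 × 6.8947% = 4.6653%
E(R_Sable) = R_f + β × MRP = 4.6653% + 0.76 × 6.8947% = 9.91%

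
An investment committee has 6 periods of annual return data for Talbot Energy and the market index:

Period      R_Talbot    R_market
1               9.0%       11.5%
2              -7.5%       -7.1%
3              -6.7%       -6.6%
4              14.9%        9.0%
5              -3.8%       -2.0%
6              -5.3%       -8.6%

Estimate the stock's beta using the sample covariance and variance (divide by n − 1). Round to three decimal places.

Mean R_i = (9.0 − 7.5 − 6.7 + 14.9 − 3.8 − 5.3) / 6 = 0.1000%
Mean R_m = (11.5 − 7.1 − 6.6 + 9.0 − 2.0 − 8.6) / 6 = -0.6333%
Σ(R_i − R̄_i)(R_m − R̄_m) = 388.6300  ⇒  Cov = 388.6300 / 5 = 77.7260
Σ(R_m − R̄_m)² = 382.7733  ⇒  Var(R_m) = 382.7733 / 5 = 76.5547
β = Cov / Var(R_m) = 77.7260 / 76.5547 = 1.0153

1.015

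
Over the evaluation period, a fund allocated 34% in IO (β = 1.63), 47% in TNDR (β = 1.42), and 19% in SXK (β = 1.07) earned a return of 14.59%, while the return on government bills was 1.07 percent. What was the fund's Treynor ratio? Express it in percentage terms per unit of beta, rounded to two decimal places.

9.49%

β_P = 0.34×1.63 + 0.47×1.42 + 0.19×1.07 = 1.4249
Treynor = (R_P − R_f) / β_P = (14.59% − 1.07%) / 1.4249 = 13.52% / 1.4249 = 9.49%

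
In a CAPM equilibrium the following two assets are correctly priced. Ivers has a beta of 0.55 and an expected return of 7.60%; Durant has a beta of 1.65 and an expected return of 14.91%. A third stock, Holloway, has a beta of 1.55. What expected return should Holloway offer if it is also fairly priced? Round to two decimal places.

14.25%

MRP (SML slope) = (14.91% − 7.60%) / (1.65 − 0.55) = 7.31% / 1.10 = 6.6455%
R_f (intercept) = 7.60% − 0.55 × 6.6455% = 3.9450%
E(R_Holloway) = R_f + β × MRP = 3.9450% + 1.55 × 6.6455% = 14.25%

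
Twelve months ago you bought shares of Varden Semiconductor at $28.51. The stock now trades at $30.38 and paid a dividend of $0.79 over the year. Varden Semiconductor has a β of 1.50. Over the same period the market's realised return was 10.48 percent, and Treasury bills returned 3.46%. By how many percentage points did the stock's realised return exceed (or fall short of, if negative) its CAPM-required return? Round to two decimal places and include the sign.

-4.66%

Realised HPR = (P1 + D1 − P0) / P0 = (30.38 + 0.79 − 28.51) / 28.51 = 2.66 / 28.51 = 9.3301%
MRP = 10.48% − 3.46% = 7.02%
CAPM required = R_f + β·MRP = 3.46% + 1.50 × 7.02% = 13.9900%
α = realised − required = 9.3301% − 13.9900% = -4.66%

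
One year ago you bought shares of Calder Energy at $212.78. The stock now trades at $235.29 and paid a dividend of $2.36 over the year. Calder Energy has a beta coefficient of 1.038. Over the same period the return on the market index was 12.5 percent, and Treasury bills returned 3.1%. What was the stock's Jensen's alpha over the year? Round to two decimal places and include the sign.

-1.17%

Realised HPR = (P1 + D1 − P0) / P0 = (235.29 + 2.36 − 212.78) / 212.78 = 24.87 / 212.78 = 11.6881%
MRP = 12.5% − 3.1% = 9.40%
CAPM required = R_f + β·MRP = 3.1% + 1.038 × 9.4% = 12.8572%
α = realised − required = 11.6881% − 12.8572% = -1.17%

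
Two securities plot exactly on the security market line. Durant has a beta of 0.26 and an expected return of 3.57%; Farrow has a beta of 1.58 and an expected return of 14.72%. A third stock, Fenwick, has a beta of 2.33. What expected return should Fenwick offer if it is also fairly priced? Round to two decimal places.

MRP (SML slope) = (14.72% − 3.57%) / (1.58 − 0.26) = 11.15% / 1.32 = 8.4470%
R_f (intercept) = 3.57% − 0.26 × 8.4470% = 1.3738%
E(R_Fenwick) = R_f + β × MRP = 1.3738% + 2.33 × 8.4470% = 21.06%

21.06%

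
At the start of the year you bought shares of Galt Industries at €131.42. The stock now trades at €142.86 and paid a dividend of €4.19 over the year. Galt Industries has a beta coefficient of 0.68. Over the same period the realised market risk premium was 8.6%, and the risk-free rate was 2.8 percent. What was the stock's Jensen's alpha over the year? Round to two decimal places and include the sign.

Realised HPR = (P1 + D1 − P0) / P0 = (142.86 + 4.19 − 131.42) / 131.42 = 15.63 / 131.42 = 11.8932%
CAPM required = R_f + β·MRP = 2.8% + 0.68 × 8.6% = 8.6480%
α = realised − required = 11.8932% − 8.6480% = +3.25%

+3.25%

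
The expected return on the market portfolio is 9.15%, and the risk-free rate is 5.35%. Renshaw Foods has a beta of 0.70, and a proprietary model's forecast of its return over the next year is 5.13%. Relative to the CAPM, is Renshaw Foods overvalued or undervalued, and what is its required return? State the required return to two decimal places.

MRP = 9.15% − 5.35% = 3.80%
Required return = R_f + β·MRP = 5.35% + 0.70 × 3.80% = 8.01%
Forecast 5.13% < required 8.01% → the stock plots below the SML → overvalued.

Overvalued; required return 8.01%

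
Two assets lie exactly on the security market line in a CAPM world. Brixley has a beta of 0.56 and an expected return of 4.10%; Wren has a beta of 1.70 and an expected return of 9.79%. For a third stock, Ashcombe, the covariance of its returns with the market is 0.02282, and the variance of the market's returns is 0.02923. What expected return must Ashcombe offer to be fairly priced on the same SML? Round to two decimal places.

MRP = (9.79% − 4.10%) / (1.70 − 0.56) = 4.9912%
R_f = 4.10% − 0.56 × 4.9912% = 1.3049%
β_Ashcombe = Cov / Var(R_m) = 0.02282 / 0.02923 = 0.7807
E(R_Ashcombe) = R_f + β × MRP = 1.3049% + 0.7807 × 4.9912% = 5.20%

5.20%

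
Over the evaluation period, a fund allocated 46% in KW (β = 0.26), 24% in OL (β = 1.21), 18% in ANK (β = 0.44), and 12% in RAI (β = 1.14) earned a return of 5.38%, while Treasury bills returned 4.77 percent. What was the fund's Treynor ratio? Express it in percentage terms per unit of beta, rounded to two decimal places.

β_P = 0.46×0.26 + 0.24×1.21 + 0.18×0.44 + 0.12×1.14 = 0.6260
Treynor = (R_P − R_f) / β_P = (5.38% − 4.77%) / 0.6260 = 0.61% / 0.6260 = 0.97%

0.97%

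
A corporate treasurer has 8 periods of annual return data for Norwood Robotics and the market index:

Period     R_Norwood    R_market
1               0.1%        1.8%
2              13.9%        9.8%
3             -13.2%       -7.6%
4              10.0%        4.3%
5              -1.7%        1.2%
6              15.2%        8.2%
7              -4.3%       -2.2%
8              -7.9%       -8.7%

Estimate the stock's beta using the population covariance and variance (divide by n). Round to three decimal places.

1.474

Mean R_i = (0.1 + 13.9 − 13.2 + 10.0 − 1.7 + 15.2 − 4.3 − 7.9) / 8 = 1.5125%
Mean R_m = (1.8 + 9.8 − 7.6 + 4.3 + 1.2 + 8.2 − 2.2 − 8.7) / 8 = 0.8500%
Σ(R_i − R̄_i)(R_m − R̄_m) = 470.2250  ⇒  Cov = 470.2250 / 8 = 58.7781
Σ(R_m − R̄_m)² = 318.9600  ⇒  Var(R_m) = 318.9600 / 8 = 39.8700
β = Cov / Var(R_m) = 58.7781 / 39.8700 = 1.4742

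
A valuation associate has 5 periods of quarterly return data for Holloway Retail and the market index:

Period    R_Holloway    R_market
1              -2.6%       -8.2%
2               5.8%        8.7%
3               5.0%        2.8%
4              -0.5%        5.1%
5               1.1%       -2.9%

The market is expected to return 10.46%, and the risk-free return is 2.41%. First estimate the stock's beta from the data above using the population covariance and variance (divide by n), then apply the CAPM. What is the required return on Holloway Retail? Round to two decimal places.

Mean R_i = (-2.6 + 5.8 + 5.0 − 0.5 + 1.1) / 5 = 1.7600%
Mean R_m = (-8.2 + 8.7 + 2.8 + 5.1 − 2.9) / 5 = 1.1000%
Σ(R_i − R̄_i)(R_m − R̄_m) = 70.3600  ⇒  Cov = 70.3600 / 5 = 14.0720
Σ(R_m − R̄_m)² = 179.1400  ⇒  Var(R_m) = 179.1400 / 5 = 35.8280
β = Cov / Var(R_m) = 14.0720 / 35.8280 = 0.3928
MRP = 10.46% − 2.41% = 8.05%
E(R) = R_f + β × MRP = 2.41% + 0.3928 × 8.05% = 5.57%

5.57%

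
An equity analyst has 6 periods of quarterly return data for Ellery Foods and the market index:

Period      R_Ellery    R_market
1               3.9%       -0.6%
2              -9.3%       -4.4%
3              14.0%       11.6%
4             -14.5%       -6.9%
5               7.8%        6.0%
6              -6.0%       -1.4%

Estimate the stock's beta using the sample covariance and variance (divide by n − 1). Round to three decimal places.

1.517

Mean R_i = (3.9 − 9.3 + 14.0 − 14.5 + 7.8 − 6.0) / 6 = -0.6833%
Mean R_m = (-0.6 − 4.4 + 11.6 − 6.9 + 6.0 − 1.4) / 6 = 0.7167%
Σ(R_i − R̄_i)(R_m − R̄_m) = 359.1683  ⇒  Cov = 359.1683 / 5 = 71.8337
Σ(R_m − R̄_m)² = 236.7683  ⇒  Var(R_m) = 236.7683 / 5 = 47.3537
β = Cov / Var(R_m) = 71.8337 / 47.3537 = 1.5170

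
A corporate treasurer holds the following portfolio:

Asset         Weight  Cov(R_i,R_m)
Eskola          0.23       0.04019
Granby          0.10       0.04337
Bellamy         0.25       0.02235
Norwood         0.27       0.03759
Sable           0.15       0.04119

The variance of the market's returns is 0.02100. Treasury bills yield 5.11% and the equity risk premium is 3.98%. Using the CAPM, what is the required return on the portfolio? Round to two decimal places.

β_Eskola = 0.04019 / 0.02100 = 1.9138
β_Granby = 0.04337 / 0.02100 = 2.0652
β_Bellamy = 0.02235 / 0.02100 = 1.0643
β_Norwood = 0.03759 / 0.02100 = 1.7900
β_Sable = 0.04119 / 0.02100 = 1.9614
β_P = Σ w_i β_i = 0.23×1.9138 + 0.10×2.0652 + 0.25×1.0643 + 0.27×1.7900 + 0.15×1.9614 = 1.6903
E(R_P) = R_f + β_P × MRP = 5.11% + 1.6903 × 3.98% = 11.84%

11.84%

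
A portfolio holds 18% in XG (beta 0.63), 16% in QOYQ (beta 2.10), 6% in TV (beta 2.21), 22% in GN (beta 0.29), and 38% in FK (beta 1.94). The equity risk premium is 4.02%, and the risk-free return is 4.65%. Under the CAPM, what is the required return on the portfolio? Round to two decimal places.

β_P = Σ w_i β_i = 0.18×0.63 + 0.16×2.10 + 0.06×2.21 + 0.22×0.29 + 0.38×1.94 = 1.3830
E(R_P) = R_f + β_P × MRP = 4.65% + 1.3830 × 4.02% = 10.21%

10.21%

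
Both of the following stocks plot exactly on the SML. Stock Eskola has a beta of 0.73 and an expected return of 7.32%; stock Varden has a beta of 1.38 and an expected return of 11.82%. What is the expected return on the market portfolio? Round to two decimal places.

Both satisfy E(R) = R_f + β·MRP, so the slope of the SML is
MRP = (11.82% − 7.32%) / (1.38 − 0.73) = 4.50% / 0.65 = 6.9231%
R_f = E(R_Eskola) − β_Eskola·MRP = 7.32% − 0.73 × 6.9231% = 2.2661%
E(R_m) = R_f + MRP = 2.2661% + 6.9231% = 9.19%

9.19%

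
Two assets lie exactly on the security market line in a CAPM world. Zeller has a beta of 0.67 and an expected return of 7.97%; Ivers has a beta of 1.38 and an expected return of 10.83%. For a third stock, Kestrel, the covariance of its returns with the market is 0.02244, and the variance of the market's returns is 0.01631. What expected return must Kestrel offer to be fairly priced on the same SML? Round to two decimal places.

MRP = (10.83% − 7.97%) / (1.38 − 0.67) = 4.0282%
R_f = 7.97% − 0.67 × 4.0282% = 5.2711%
β_Kestrel = Cov / Var(R_m) = 0.02244 / 0.01631 = 1.3758
E(R_Kestrel) = R_f + β × MRP = 5.2711% + 1.3758 × 4.0282% = 10.81%

10.81%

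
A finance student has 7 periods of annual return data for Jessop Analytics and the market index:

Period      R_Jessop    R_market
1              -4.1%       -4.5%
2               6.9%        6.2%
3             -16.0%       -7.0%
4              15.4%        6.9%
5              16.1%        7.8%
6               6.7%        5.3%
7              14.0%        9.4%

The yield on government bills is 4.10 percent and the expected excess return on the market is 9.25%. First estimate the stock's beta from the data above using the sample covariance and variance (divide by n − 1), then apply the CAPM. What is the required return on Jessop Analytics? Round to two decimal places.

Mean R_i = (-4.1 + 6.9 − 16.0 + 15.4 + 16.1 + 6.7 + 14.0) / 7 = 5.5714%
Mean R_m = (-4.5 + 6.2 − 7.0 + 6.9 + 7.8 + 5.3 + 9.4) / 7 = 3.4429%
Σ(R_i − R̄_i)(R_m − R̄_m) = 437.9086  ⇒  Cov = 437.9086 / 6 = 72.9848
Σ(R_m − R̄_m)² = 249.6171  ⇒  Var(R_m) = 249.6171 / 6 = 41.6029
β = Cov / Var(R_m) = 72.9848 / 41.6029 = 1.7543
E(R) = R_f + β × MRP = 4.10% + 1.7543 × 9.25% = 20.33%

20.33%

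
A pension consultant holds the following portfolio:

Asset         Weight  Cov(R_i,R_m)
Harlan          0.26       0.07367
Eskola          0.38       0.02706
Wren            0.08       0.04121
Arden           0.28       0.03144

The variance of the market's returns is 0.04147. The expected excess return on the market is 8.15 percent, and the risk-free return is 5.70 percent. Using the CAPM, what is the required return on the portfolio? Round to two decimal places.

13.86%

β_Harlan = 0.07367 / 0.04147 = 1.7765
β_Eskola = 0.02706 / 0.04147 = 0.6525
β_Wren = 0.04121 / 0.04147 = 0.9937
β_Arden = 0.03144 / 0.04147 = 0.7581
β_P = Σ w_i β_i = 0.26×1.7765 + 0.38×0.6525 + 0.08×0.9937 + 0.28×0.7581 = 1.0016
E(R_P) = R_f + β_P × MRP = 5.70% + 1.0016 × 8.15% = 13.86%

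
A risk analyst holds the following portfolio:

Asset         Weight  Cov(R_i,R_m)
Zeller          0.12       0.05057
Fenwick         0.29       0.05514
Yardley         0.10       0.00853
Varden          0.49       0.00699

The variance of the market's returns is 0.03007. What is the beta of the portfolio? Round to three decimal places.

β_Zeller = 0.05057 / 0.03007 = 1.6817
β_Fenwick = 0.05514 / 0.03007 = 1.8337
β_Yardley = 0.00853 / 0.03007 = 0.2837
β_Varden = 0.00699 / 0.03007 = 0.2325
β_P = Σ w_i β_i = 0.12×1.6817 + 0.29×1.8337 + 0.10×0.2837 + 0.49×0.2325 = 0.8759

0.876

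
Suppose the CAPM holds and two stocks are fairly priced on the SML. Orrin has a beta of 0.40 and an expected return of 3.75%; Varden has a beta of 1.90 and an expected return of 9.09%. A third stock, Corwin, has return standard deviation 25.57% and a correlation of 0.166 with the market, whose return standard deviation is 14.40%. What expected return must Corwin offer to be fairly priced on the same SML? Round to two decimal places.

MRP = (9.09% − 3.75%) / (1.90 − 0.40) = 3.5600%
R_f = 3.75% − 0.40 × 3.5600% = 2.3260%
β_Corwin = ρ·σ_i/σ_m = 0.166 × 25.57 / 14.40 = 0.2948
E(R_Corwin) = R_f + β × MRP = 2.3260% + 0.2948 × 3.5600% = 3.38%

3.38%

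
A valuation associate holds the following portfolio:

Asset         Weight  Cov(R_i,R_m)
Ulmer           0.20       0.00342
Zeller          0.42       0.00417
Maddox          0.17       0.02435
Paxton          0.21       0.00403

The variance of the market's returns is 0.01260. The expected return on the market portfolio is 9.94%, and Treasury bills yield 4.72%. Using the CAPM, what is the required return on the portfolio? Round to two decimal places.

β_Ulmer = 0.00342 / 0.01260 = 0.2714
β_Zeller = 0.00417 / 0.01260 = 0.3310
β_Maddox = 0.02435 / 0.01260 = 1.9325
β_Paxton = 0.00403 / 0.01260 = 0.3198
β_P = Σ w_i β_i = 0.20×0.2714 + 0.42×0.3310 + 0.17×1.9325 + 0.21×0.3198 = 0.5890
MRP = 9.94% − 4.72% = 5.22%
E(R_P) = R_f + β_P × MRP = 4.72% + 0.5890 × 5.22% = 7.79%

7.79%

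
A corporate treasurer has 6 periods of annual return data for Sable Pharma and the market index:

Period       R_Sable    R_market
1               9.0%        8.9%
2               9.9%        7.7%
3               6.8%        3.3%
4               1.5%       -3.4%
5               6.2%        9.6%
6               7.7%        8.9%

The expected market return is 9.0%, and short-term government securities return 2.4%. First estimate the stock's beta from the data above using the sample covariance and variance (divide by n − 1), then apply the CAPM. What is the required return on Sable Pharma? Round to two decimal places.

Mean R_i = (9.0 + 9.9 + 6.8 + 1.5 + 6.2 + 7.7) / 6 = 6.8500%
Mean R_m = (8.9 + 7.7 + 3.3 − 3.4 + 9.6 + 8.9) / 6 = 5.8333%
Σ(R_i − R̄_i)(R_m − R̄_m) = 61.9700  ⇒  Cov = 61.9700 / 5 = 12.3940
Σ(R_m − R̄_m)² = 128.1533  ⇒  Var(R_m) = 128.1533 / 5 = 25.6307
β = Cov / Var(R_m) = 12.3940 / 25.6307 = 0.4836
MRP = 9.0% − 2.4% = 6.60%
E(R) = R_f + β × MRP = 2.4% + 0.4836 × 6.6% = 5.59%

5.59%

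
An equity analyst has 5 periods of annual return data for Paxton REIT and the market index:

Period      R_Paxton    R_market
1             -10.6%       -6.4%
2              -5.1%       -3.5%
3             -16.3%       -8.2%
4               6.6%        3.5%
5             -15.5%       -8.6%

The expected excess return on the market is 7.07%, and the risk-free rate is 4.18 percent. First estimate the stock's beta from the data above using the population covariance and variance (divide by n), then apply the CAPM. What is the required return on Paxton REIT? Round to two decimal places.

Mean R_i = (-10.6 − 5.1 − 16.3 + 6.6 − 15.5) / 5 = -8.1800%
Mean R_m = (-6.4 − 3.5 − 8.2 + 3.5 − 8.6) / 5 = -4.6400%
Σ(R_i − R̄_i)(R_m − R̄_m) = 185.9740  ⇒  Cov = 185.9740 / 5 = 37.1948
Σ(R_m − R̄_m)² = 99.0120  ⇒  Var(R_m) = 99.0120 / 5 = 19.8024
β = Cov / Var(R_m) = 37.1948 / 19.8024 = 1.8783
E(R) = R_f + β × MRP = 4.18% + 1.8783 × 7.07% = 17.46%

17.46%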